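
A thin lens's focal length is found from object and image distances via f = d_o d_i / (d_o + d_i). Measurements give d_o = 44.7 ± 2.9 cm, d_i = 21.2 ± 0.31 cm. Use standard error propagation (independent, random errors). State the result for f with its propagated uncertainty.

∂f/∂d_o = (d_i/(d_o+d_i))² = 0.103;  ∂f/∂d_i = (d_o/(d_o+d_i))² = 0.460
δf = √((∂f/∂d_o · δd_o)² + (∂f/∂d_i · δd_i)²) = √(0.0901 + 0.0203) = 0.332 cm
f = 14.4 cm.

14.4 ± 0.332 cm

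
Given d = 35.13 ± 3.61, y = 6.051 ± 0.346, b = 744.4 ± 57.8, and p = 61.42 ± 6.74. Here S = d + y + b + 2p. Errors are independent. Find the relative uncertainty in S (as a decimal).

Sums and differences: (δS)² = Σ (cᵢ δxᵢ)².
  (δd)² = 13.0;  (δy)² = 0.120;  (δb)² = 3340;  (2·δp)² = 182
δS = √(3540) = 59.5
S = 908.4, so δS/S = 59.5/908.4 = 0.0655.

0.0655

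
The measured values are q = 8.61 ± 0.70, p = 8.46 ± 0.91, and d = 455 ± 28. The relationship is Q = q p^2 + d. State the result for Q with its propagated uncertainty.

1070 ± 144

Let w = q·p^2 = 616. δw/w = √((1·δq/q)² + (2·δp/p)²) = √(0.00661 + 0.0463) = 0.230, so δw = 142.
Q = w + d: δQ = √(δw² + δd²) = √(20100 + 784) = 144
Q = 1070.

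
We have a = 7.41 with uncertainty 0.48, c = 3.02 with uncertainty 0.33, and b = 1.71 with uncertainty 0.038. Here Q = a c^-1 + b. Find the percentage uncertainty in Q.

Let p = a·c^-1 = 2.45. δp/p = √((1·δa/a)² + (-1·δc/c)²) = √(0.00420 + 0.0119) = 0.127, so δp = 0.312.
Q = p + b: δQ = √(δp² + δb²) = √(0.0971 + 0.00144) = 0.314
Q = 4.16, so δQ/Q = 0.314/4.16 = 0.0754.

7.54%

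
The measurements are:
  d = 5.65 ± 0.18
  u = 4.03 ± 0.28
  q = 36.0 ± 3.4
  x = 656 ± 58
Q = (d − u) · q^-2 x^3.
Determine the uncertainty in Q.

1.36e+05

Let w = d − u = 1.62. δw = √(δd² + δu²) = √(0.0324 + 0.0784) = 0.333, so δw/w = 0.205.
Q is then a monomial in w, q, x:
δQ/Q = √((δw/w)² + (-2·δq/q)² + (3·δx/x)²) = √(0.0422 + 0.0357 + 0.0704) = 0.385
Q = 3.53e+05, so δQ = 0.385 × 3.53e+05 = 1.36e+05.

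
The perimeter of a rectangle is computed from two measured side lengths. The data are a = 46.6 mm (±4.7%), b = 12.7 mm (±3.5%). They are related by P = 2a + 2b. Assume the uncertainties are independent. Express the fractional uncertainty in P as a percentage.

3.77%

Each term contributes (cᵢ δxᵢ)² to (δP)²:
  (2·δa)² = 19.2;  (2·δb)² = 0.790
δP = √(20.0) = 4.47 mm
P = 119 mm, so δP/P = 4.47/119 = 0.0377.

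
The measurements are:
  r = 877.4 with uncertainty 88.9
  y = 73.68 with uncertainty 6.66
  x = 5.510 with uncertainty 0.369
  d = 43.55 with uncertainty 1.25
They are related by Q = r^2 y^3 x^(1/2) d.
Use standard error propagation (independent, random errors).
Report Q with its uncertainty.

For a monomial Q ∝ r^2, y^3, x^(1/2), d, fractional errors add in quadrature:
  (2·δr/r)² = (2×0.101)² = 0.0411;  (3·δy/y)² = (3×0.0904)² = 0.0735;  (½·δx/x)² = (0.5×0.0670)² = 0.00112;  (1·δd/d)² = (1×0.0287)² = 0.000824
δQ/Q = √(0.117) = 0.341
Q = 3.148e+13, so δQ = 0.341 × 3.148e+13 = 1.07e+13.

(3.148 ± 1.07) × 10^13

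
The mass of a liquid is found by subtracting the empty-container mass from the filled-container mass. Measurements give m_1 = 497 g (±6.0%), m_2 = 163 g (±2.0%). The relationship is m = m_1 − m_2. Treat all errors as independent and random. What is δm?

Each term contributes (cᵢ δxᵢ)² to (δm)²:
  (δm_1)² = 889;  (δm_2)² = 10.6
δm = √(900) = 30.0 g

30.0 g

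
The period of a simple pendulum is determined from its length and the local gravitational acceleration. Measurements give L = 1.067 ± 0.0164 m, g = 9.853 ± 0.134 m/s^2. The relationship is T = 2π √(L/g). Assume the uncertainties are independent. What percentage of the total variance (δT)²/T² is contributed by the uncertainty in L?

56.1%

(δT/T)² = (½·δL/L)² + (−½·δg/g)²
  L term: (0.5×0.0154)² = 5.91e-05
  g term: (-0.5×0.0136)² = 4.62e-05
Total = 0.000105. Share from L = 5.91e-05/0.000105 = 0.561.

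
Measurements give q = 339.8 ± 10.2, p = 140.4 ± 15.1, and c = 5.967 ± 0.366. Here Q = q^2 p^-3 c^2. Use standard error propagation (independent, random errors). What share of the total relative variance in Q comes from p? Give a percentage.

84.8%

(δQ/Q)² = (2·δq/q)² + (-3·δp/p)² + (2·δc/c)²
  q term: (2×0.0300)² = 0.00360
  p term: (-3×0.108)² = 0.104
  c term: (2×0.0613)² = 0.0150
Total = 0.123. Share from p = 0.104/0.123 = 0.848.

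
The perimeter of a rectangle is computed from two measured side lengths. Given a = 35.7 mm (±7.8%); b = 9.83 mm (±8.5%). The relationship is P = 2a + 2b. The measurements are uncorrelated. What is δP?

Absolute uncertainties add in quadrature for a linear combination:
  (2·δa)² = 31.0;  (2·δb)² = 2.79
δP = √(33.8) = 5.81 mm

5.81 mm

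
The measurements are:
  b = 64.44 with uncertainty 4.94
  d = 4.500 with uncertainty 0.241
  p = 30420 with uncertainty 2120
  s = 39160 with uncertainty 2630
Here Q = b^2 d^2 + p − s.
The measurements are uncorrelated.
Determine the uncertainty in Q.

16100

Let w = b^2·d^2 = 84090. δw/w = √((2·δb/b)² + (2·δd/d)²) = √(0.0235 + 0.0115) = 0.187, so δw = 15700.
Q = w + p − s: δQ = √(δw² + δp² + δs²) = √(2.47e+08 + 4.49e+06 + 6.92e+06) = 16100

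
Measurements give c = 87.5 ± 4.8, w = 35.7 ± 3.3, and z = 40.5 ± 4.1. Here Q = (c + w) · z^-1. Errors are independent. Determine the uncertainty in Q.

0.340

Let u = c + w = 123. δu = √(δc² + δw²) = √(23.0 + 10.9) = 5.82, so δu/u = 0.0473.
Q is then a monomial in u, z:
δQ/Q = √((δu/u)² + (-1·δz/z)²) = √(0.00224 + 0.0102) = 0.112
Q = 3.04, so δQ = 0.112 × 3.04 = 0.340.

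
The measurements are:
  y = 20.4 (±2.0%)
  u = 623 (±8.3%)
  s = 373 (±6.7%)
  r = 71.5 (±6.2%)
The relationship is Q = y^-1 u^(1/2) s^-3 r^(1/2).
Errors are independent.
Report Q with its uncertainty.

(1.99 ± 0.416) × 10^-7

Relative error in a monomial: (δQ/Q)² = Σ (nᵢ · δxᵢ/xᵢ)².
  (-1·δy/y)² = (-1×0.0200)² = 0.000400;  (½·δu/u)² = (0.5×0.0830)² = 0.00172;  (-3·δs/s)² = (-3×0.0670)² = 0.0404;  (½·δr/r)² = (0.5×0.0620)² = 0.000961
δQ/Q = √(0.0435) = 0.209
Q = 1.99e-07, so δQ = 0.209 × 1.99e-07 = 4.16e-08.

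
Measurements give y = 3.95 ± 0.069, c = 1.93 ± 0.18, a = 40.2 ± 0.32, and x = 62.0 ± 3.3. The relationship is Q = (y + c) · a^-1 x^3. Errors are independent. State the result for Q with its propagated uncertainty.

34900 ± 5690

Let u = y + c = 5.88. δu = √(δy² + δc²) = √(0.00476 + 0.0324) = 0.193, so δu/u = 0.0328.
Q is then a monomial in u, a, x:
δQ/Q = √((δu/u)² + (-1·δa/a)² + (3·δx/x)²) = √(0.00107 + 6.34e-05 + 0.0255) = 0.163
Q = 34900, so δQ = 0.163 × 34900 = 5690.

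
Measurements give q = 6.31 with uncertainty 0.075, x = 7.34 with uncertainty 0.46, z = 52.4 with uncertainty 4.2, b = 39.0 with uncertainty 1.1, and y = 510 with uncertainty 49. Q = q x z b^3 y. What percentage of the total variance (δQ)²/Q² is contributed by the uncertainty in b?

26.6%

(δQ/Q)² = (1·δq/q)² + (1·δx/x)² + (1·δz/z)² + (3·δb/b)² + (1·δy/y)²
  q term: (1×0.0119)² = 0.000141
  x term: (1×0.0627)² = 0.00393
  z term: (1×0.0802)² = 0.00642
  b term: (3×0.0282)² = 0.00716
  y term: (1×0.0961)² = 0.00923
Total = 0.0269. Share from b = 0.00716/0.0269 = 0.266.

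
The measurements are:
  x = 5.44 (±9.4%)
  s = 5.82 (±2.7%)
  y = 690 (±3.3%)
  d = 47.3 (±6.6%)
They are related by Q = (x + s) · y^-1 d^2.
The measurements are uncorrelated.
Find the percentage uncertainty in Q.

Let u = x + s = 11.3. δu = √(δx² + δs²) = √(0.261 + 0.0247) = 0.535, so δu/u = 0.0475.
Q is then a monomial in u, y, d:
δQ/Q = √((δu/u)² + (-1·δy/y)² + (2·δd/d)²) = √(0.00226 + 0.00109 + 0.0174) = 0.144

14.4%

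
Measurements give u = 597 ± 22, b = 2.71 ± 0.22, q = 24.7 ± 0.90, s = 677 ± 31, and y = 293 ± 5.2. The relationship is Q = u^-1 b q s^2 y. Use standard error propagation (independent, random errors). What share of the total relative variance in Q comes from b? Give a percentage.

(δQ/Q)² = (-1·δu/u)² + (1·δb/b)² + (1·δq/q)² + (2·δs/s)² + (1·δy/y)²
  u term: (-1×0.0369)² = 0.00136
  b term: (1×0.0812)² = 0.00659
  q term: (1×0.0364)² = 0.00133
  s term: (2×0.0458)² = 0.00839
  y term: (1×0.0177)² = 0.000315
Total = 0.0180. Share from b = 0.00659/0.0180 = 0.367.

36.7%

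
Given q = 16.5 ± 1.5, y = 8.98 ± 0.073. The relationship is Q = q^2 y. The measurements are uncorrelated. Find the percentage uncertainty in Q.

Each factor contributes (exponent × relative error)² to (δQ/Q)²:
  (2·δq/q)² = (2×0.0909)² = 0.0331;  (1·δy/y)² = (1×0.00813)² = 6.61e-05
δQ/Q = √(0.0331) = 0.182

18.2%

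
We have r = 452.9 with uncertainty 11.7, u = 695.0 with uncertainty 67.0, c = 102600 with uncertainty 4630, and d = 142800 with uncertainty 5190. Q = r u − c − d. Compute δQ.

32200

Let p = r·u = 314800. δp/p = √((1·δr/r)² + (1·δu/u)²) = √(0.000667 + 0.00929) = 0.0998, so δp = 31400.
Q = p − c − d: δQ = √(δp² + δc² + δd²) = √(9.87e+08 + 2.14e+07 + 2.69e+07) = 32200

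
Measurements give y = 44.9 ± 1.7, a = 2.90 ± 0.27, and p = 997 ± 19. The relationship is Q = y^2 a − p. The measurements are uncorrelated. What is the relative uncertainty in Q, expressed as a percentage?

Let w = y^2·a = 5850. δw/w = √((2·δy/y)² + (1·δa/a)²) = √(0.00573 + 0.00867) = 0.120, so δw = 702.
Q = w − p: δQ = √(δw² + δp²) = √(4.92e+05 + 361) = 702
Q = 4850, so δQ/Q = 702/4850 = 0.145.

14.5%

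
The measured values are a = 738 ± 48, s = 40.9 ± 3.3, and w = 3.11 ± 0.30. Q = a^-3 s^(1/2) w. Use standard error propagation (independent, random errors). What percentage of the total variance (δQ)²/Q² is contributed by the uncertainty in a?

77.7%

(δQ/Q)² = (-3·δa/a)² + (½·δs/s)² + (1·δw/w)²
  a term: (-3×0.0650)² = 0.0381
  s term: (0.5×0.0807)² = 0.00163
  w term: (1×0.0965)² = 0.00931
Total = 0.0490. Share from a = 0.0381/0.0490 = 0.777.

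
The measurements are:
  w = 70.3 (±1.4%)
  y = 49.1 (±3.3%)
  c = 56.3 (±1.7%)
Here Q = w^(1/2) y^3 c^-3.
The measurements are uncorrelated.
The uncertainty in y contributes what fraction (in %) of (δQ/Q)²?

78.7%

(δQ/Q)² = (½·δw/w)² + (3·δy/y)² + (-3·δc/c)²
  w term: (0.5×0.0140)² = 4.9e-05
  y term: (3×0.0330)² = 0.00980
  c term: (-3×0.0170)² = 0.00260
Total = 0.0125. Share from y = 0.00980/0.0125 = 0.787.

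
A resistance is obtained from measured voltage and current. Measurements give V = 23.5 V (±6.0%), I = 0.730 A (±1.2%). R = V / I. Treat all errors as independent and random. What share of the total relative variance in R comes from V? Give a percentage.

(δR/R)² = (1·δV/V)² + (-1·δI/I)²
  V term: (1×0.0600)² = 0.00360
  I term: (-1×0.0120)² = 0.000144
Total = 0.00374. Share from V = 0.00360/0.00374 = 0.962.

96.2%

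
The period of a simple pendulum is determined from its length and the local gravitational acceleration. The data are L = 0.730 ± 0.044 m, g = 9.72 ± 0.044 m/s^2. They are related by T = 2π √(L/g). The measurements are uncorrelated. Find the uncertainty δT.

Each factor contributes (exponent × relative error)² to (δT/T)²:
  (½·δL/L)² = (0.5×0.0603)² = 0.000908;  (−½·δg/g)² = (-0.5×0.00453)² = 5.12e-06
δT/T = √(0.000913) = 0.0302
T = 1.72 s, so δT = 0.0302 × 1.72 = 0.0520 s.

0.0520 s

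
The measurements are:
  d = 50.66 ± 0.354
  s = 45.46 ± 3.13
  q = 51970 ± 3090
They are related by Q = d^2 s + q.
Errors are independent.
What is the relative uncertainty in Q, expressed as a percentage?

Let p = d^2·s = 116700. δp/p = √((2·δd/d)² + (1·δs/s)²) = √(0.000195 + 0.00474) = 0.0703, so δp = 8200.
Q = p + q: δQ = √(δp² + δq²) = √(6.72e+07 + 9.55e+06) = 8760
Q = 168600, so δQ/Q = 8760/168600 = 0.0519.

5.19%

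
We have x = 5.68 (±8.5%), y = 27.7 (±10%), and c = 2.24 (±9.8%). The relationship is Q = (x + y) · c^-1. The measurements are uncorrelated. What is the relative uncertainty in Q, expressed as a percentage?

Let u = x + y = 33.4. δu = √(δx² + δy²) = √(0.233 + 7.67) = 2.81, so δu/u = 0.0842.
Q is then a monomial in u, c:
δQ/Q = √((δu/u)² + (-1·δc/c)²) = √(0.00710 + 0.00960) = 0.129

12.9%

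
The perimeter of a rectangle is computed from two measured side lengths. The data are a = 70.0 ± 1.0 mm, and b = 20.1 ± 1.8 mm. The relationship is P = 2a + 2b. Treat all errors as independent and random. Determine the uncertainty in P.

4.12 mm

Each term contributes (cᵢ δxᵢ)² to (δP)²:
  (2·δa)² = 4.00;  (2·δb)² = 13.0
δP = √(17.0) = 4.12 mm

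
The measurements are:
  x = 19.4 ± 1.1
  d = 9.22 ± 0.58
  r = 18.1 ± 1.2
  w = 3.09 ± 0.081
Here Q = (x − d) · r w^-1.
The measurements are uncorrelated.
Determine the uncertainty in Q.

8.43

Let u = x − d = 10.2. δu = √(δx² + δd²) = √(1.21 + 0.336) = 1.24, so δu/u = 0.122.
Q is then a monomial in u, r, w:
δQ/Q = √((δu/u)² + (1·δr/r)² + (-1·δw/w)²) = √(0.0149 + 0.00440 + 0.000687) = 0.141
Q = 59.6, so δQ = 0.141 × 59.6 = 8.43.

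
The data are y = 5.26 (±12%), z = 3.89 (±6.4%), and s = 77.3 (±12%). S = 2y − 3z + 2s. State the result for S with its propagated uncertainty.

153 ± 18.6

Sums and differences: (δS)² = Σ (cᵢ δxᵢ)².
  (2·δy)² = 1.59;  (3·δz)² = 0.558;  (2·δs)² = 344
δS = √(346) = 18.6
S = 153.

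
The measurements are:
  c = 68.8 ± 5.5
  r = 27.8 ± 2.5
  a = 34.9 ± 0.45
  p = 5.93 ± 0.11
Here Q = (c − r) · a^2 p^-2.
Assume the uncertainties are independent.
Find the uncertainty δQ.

Let u = c − r = 41.0. δu = √(δc² + δr²) = √(30.2 + 6.25) = 6.04, so δu/u = 0.147.
Q is then a monomial in u, a, p:
δQ/Q = √((δu/u)² + (2·δa/a)² + (-2·δp/p)²) = √(0.0217 + 0.000665 + 0.00138) = 0.154
Q = 1420, so δQ = 0.154 × 1420 = 219.

219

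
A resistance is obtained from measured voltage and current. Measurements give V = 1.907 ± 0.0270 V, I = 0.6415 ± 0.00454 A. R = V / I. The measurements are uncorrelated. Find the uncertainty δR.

0.0471 Ω

Relative error in a monomial: (δR/R)² = Σ (nᵢ · δxᵢ/xᵢ)².
  (1·δV/V)² = (1×0.0142)² = 0.000200;  (-1·δI/I)² = (-1×0.00708)² = 5.01e-05
δR/R = √(0.000251) = 0.0158
R = 2.973 Ω, so δR = 0.0158 × 2.973 = 0.0471 Ω.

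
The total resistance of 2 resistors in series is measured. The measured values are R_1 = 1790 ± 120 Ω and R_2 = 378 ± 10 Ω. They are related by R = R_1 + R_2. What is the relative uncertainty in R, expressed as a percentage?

R is a linear combination, so absolute uncertainties add in quadrature:
  (δR_1)² = 14400;  (δR_2)² = 100
δR = √(14500) = 120 Ω
R = 2170 Ω, so δR/R = 120/2170 = 0.0555.

5.55%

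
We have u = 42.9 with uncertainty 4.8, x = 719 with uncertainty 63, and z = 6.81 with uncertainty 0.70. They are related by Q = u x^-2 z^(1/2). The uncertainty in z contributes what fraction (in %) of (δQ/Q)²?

5.76%

(δQ/Q)² = (1·δu/u)² + (-2·δx/x)² + (½·δz/z)²
  u term: (1×0.112)² = 0.0125
  x term: (-2×0.0876)² = 0.0307
  z term: (0.5×0.103)² = 0.00264
Total = 0.0459. Share from z = 0.00264/0.0459 = 0.0576.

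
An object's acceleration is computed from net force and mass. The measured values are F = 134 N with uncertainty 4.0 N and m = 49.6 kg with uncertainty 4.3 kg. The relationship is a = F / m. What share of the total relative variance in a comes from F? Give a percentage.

(δa/a)² = (1·δF/F)² + (-1·δm/m)²
  F term: (1×0.0299)² = 0.000891
  m term: (-1×0.0867)² = 0.00752
Total = 0.00841. Share from F = 0.000891/0.00841 = 0.106.

10.6%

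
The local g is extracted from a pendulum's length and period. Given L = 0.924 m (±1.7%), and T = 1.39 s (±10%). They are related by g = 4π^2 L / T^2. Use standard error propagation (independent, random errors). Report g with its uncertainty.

For a monomial g ∝ L, T^-2, fractional errors add in quadrature:
  (1·δL/L)² = (1×0.0170)² = 0.000289;  (-2·δT/T)² = (-2×0.100)² = 0.0400
δg/g = √(0.0403) = 0.201
g = 18.9 m/s^2, so δg = 0.201 × 18.9 = 3.79 m/s^2.

18.9 ± 3.79 m/s^2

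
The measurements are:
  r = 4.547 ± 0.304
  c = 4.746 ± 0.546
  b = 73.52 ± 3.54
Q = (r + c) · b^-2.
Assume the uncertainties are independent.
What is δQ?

0.000202

Let u = r + c = 9.293. δu = √(δr² + δc²) = √(0.0924 + 0.298) = 0.625, so δu/u = 0.0672.
Q is then a monomial in u, b:
δQ/Q = √((δu/u)² + (-2·δb/b)²) = √(0.00452 + 0.00927) = 0.117
Q = 0.001719, so δQ = 0.117 × 0.001719 = 0.000202.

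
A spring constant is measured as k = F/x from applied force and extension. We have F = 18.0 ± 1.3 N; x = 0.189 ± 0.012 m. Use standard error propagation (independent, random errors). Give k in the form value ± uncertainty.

95.2 ± 9.16 N/m

Products/powers → add relative errors in quadrature, weighted by exponent:
  (1·δF/F)² = (1×0.0722)² = 0.00522;  (-1·δx/x)² = (-1×0.0635)² = 0.00403
δk/k = √(0.00925) = 0.0962
k = 95.2 N/m, so δk = 0.0962 × 95.2 = 9.16 N/m.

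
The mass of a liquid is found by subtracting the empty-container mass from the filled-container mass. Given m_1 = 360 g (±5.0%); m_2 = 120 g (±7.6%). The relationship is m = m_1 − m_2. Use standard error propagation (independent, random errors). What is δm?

For a sum/difference, combine absolute errors in quadrature:
  (δm_1)² = 324;  (δm_2)² = 83.2
δm = √(407) = 20.2 g

20.2 g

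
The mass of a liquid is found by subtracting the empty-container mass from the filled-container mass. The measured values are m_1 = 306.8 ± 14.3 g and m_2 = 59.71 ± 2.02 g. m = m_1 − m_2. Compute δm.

14.4 g

For a sum/difference, combine absolute errors in quadrature:
  (δm_1)² = 204;  (δm_2)² = 4.08
δm = √(209) = 14.4 g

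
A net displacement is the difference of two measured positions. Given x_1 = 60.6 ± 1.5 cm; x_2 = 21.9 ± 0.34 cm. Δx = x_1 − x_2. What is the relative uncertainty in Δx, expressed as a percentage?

For a sum/difference, combine absolute errors in quadrature:
  (δx_1)² = 2.25;  (δx_2)² = 0.116
δΔx = √(2.37) = 1.54 cm
Δx = 38.7 cm, so δΔx/Δx = 1.54/38.7 = 0.0397.

3.97%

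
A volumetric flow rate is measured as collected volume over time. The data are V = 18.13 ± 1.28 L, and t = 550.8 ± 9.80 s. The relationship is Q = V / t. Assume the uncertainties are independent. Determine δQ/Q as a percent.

7.28%

Relative error in a monomial: (δQ/Q)² = Σ (nᵢ · δxᵢ/xᵢ)².
  (1·δV/V)² = (1×0.0706)² = 0.00498;  (-1·δt/t)² = (-1×0.0178)² = 0.000317
δQ/Q = √(0.00530) = 0.0728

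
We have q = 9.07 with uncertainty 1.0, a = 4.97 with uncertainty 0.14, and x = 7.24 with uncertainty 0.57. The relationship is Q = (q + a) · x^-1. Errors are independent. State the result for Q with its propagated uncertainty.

1.94 ± 0.207

Let u = q + a = 14.0. δu = √(δq² + δa²) = √(1.00 + 0.0196) = 1.01, so δu/u = 0.0719.
Q is then a monomial in u, x:
δQ/Q = √((δu/u)² + (-1·δx/x)²) = √(0.00517 + 0.00620) = 0.107
Q = 1.94, so δQ = 0.107 × 1.94 = 0.207.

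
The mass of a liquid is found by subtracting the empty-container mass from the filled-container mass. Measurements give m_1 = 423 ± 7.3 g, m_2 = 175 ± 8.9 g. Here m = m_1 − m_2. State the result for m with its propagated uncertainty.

Absolute uncertainties add in quadrature for a linear combination:
  (δm_1)² = 53.3;  (δm_2)² = 79.2
δm = √(132) = 11.5 g
m = 248 g.

248 ± 11.5 g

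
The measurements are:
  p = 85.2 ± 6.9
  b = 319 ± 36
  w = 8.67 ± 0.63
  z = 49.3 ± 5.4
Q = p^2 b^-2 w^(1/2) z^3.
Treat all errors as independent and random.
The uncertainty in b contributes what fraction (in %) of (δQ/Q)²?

(δQ/Q)² = (2·δp/p)² + (-2·δb/b)² + (½·δw/w)² + (3·δz/z)²
  p term: (2×0.0810)² = 0.0262
  b term: (-2×0.113)² = 0.0509
  w term: (0.5×0.0727)² = 0.00132
  z term: (3×0.110)² = 0.108
Total = 0.186. Share from b = 0.0509/0.186 = 0.273.

27.3%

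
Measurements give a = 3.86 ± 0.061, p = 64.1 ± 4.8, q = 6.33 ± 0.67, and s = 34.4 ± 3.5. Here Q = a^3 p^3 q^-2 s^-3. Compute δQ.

Since Q is a product/quotient, work with relative uncertainties:
  (3·δa/a)² = (3×0.0158)² = 0.00225;  (3·δp/p)² = (3×0.0749)² = 0.0505;  (-2·δq/q)² = (-2×0.106)² = 0.0448;  (-3·δs/s)² = (-3×0.102)² = 0.0932
δQ/Q = √(0.191) = 0.437
Q = 9.29, so δQ = 0.437 × 9.29 = 4.06.

4.06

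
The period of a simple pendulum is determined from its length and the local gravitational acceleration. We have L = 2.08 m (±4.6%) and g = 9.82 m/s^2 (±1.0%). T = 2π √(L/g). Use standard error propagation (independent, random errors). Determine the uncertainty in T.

Products/powers → add relative errors in quadrature, weighted by exponent:
  (½·δL/L)² = (0.5×0.0460)² = 0.000529;  (−½·δg/g)² = (-0.5×0.0100)² = 2.5e-05
δT/T = √(0.000554) = 0.0235
T = 2.89 s, so δT = 0.0235 × 2.89 = 0.0681 s.

0.0681 s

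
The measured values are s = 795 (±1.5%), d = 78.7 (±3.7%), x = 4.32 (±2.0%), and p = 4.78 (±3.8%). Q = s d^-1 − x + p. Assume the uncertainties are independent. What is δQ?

Let w = s·d^-1 = 10.1. δw/w = √((1·δs/s)² + (-1·δd/d)²) = √(0.000225 + 0.00137) = 0.0399, so δw = 0.403.
Q = w − x + p: δQ = √(δw² + δx² + δp²) = √(0.163 + 0.00746 + 0.0330) = 0.451

0.451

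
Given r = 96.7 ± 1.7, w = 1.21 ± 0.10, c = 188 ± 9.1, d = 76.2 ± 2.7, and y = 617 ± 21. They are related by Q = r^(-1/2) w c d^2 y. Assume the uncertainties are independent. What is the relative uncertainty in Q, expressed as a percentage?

Q is a product of powers, so relative uncertainties combine in quadrature:
  (−½·δr/r)² = (-0.5×0.0176)² = 7.73e-05;  (1·δw/w)² = (1×0.0826)² = 0.00683;  (1·δc/c)² = (1×0.0484)² = 0.00234;  (2·δd/d)² = (2×0.0354)² = 0.00502;  (1·δy/y)² = (1×0.0340)² = 0.00116
δQ/Q = √(0.0154) = 0.124

12.4%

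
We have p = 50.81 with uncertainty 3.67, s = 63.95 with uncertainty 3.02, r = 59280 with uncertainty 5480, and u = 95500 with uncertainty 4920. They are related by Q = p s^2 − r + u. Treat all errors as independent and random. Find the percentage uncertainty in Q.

Let w = p·s^2 = 207800. δw/w = √((1·δp/p)² + (2·δs/s)²) = √(0.00522 + 0.00892) = 0.119, so δw = 24700.
Q = w − r + u: δQ = √(δw² + δr² + δu²) = √(6.1e+08 + 3e+07 + 2.42e+07) = 25800
Q = 244000, so δQ/Q = 25800/244000 = 0.106.

10.6%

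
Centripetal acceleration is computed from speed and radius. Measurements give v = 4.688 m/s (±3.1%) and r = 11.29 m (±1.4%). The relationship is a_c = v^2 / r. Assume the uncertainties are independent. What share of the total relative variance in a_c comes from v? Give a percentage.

(δa_c/a_c)² = (2·δv/v)² + (-1·δr/r)²
  v term: (2×0.0310)² = 0.00384
  r term: (-1×0.0140)² = 0.000196
Total = 0.00404. Share from v = 0.00384/0.00404 = 0.951.

95.1%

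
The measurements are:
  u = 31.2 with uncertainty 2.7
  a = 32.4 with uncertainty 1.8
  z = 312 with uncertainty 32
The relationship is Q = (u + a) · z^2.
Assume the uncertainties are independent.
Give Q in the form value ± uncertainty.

Let w = u + a = 63.6. δw = √(δu² + δa²) = √(7.29 + 3.24) = 3.24, so δw/w = 0.0510.
Q is then a monomial in w, z:
δQ/Q = √((δw/w)² + (2·δz/z)²) = √(0.00260 + 0.0421) = 0.211
Q = 6.19e+06, so δQ = 0.211 × 6.19e+06 = 1.31e+06.

(6.19 ± 1.31) × 10^6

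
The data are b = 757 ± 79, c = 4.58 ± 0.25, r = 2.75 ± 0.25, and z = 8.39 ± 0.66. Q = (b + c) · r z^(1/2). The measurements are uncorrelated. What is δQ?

Let u = b + c = 762. δu = √(δb² + δc²) = √(6240 + 0.0625) = 79.0, so δu/u = 0.104.
Q is then a monomial in u, r, z:
δQ/Q = √((δu/u)² + (1·δr/r)² + (½·δz/z)²) = √(0.0108 + 0.00826 + 0.00155) = 0.143
Q = 6070, so δQ = 0.143 × 6070 = 870.

870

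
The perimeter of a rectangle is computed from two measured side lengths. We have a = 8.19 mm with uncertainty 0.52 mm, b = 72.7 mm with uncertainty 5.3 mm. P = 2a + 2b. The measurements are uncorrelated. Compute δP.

10.7 mm

Sums and differences: (δP)² = Σ (cᵢ δxᵢ)².
  (2·δa)² = 1.08;  (2·δb)² = 112
δP = √(113) = 10.7 mm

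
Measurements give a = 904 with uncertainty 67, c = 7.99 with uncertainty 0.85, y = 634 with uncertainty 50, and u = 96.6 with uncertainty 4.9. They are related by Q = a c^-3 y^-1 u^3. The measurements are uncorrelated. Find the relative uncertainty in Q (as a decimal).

Relative error in a monomial: (δQ/Q)² = Σ (nᵢ · δxᵢ/xᵢ)².
  (1·δa/a)² = (1×0.0741)² = 0.00549;  (-3·δc/c)² = (-3×0.106)² = 0.102;  (-1·δy/y)² = (-1×0.0789)² = 0.00622;  (3·δu/u)² = (3×0.0507)² = 0.0232
δQ/Q = √(0.137) = 0.370

0.370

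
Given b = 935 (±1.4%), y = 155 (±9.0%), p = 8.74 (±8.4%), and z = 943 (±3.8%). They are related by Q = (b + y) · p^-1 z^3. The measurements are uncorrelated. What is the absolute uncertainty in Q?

Let u = b + y = 1090. δu = √(δb² + δy²) = √(171 + 195) = 19.1, so δu/u = 0.0176.
Q is then a monomial in u, p, z:
δQ/Q = √((δu/u)² + (-1·δp/p)² + (3·δz/z)²) = √(0.000308 + 0.00706 + 0.0130) = 0.143
Q = 1.05e+11, so δQ = 0.143 × 1.05e+11 = 1.49e+10.

1.49e+10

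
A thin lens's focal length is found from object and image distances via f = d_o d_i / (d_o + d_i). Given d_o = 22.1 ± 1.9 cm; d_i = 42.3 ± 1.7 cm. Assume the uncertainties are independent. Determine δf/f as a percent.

5.81%

∂f/∂d_o = (d_i/(d_o+d_i))² = 0.431;  ∂f/∂d_i = (d_o/(d_o+d_i))² = 0.118
δf = √((∂f/∂d_o · δd_o)² + (∂f/∂d_i · δd_i)²) = √(0.672 + 0.0401) = 0.844 cm
f = 14.5 cm, so δf/f = 0.844/14.5 = 0.0581.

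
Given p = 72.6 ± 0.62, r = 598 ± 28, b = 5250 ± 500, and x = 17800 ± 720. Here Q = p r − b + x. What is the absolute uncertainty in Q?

2240

Let w = p·r = 43400. δw/w = √((1·δp/p)² + (1·δr/r)²) = √(7.29e-05 + 0.00219) = 0.0476, so δw = 2070.
Q = w − b + x: δQ = √(δw² + δb² + δx²) = √(4.27e+06 + 2.5e+05 + 5.18e+05) = 2240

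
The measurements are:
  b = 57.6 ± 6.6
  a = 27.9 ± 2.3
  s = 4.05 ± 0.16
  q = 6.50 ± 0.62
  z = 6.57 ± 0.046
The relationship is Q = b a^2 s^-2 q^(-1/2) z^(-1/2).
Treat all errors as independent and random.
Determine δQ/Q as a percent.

Since Q is a product/quotient, work with relative uncertainties:
  (1·δb/b)² = (1×0.115)² = 0.0131;  (2·δa/a)² = (2×0.0824)² = 0.0272;  (-2·δs/s)² = (-2×0.0395)² = 0.00624;  (−½·δq/q)² = (-0.5×0.0954)² = 0.00227;  (−½·δz/z)² = (-0.5×0.00700)² = 1.23e-05
δQ/Q = √(0.0488) = 0.221

22.1%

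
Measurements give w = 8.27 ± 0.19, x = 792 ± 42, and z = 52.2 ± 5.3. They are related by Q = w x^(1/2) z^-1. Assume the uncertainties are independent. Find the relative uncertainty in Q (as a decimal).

Products/powers → add relative errors in quadrature, weighted by exponent:
  (1·δw/w)² = (1×0.0230)² = 0.000528;  (½·δx/x)² = (0.5×0.0530)² = 0.000703;  (-1·δz/z)² = (-1×0.102)² = 0.0103
δQ/Q = √(0.0115) = 0.107

0.107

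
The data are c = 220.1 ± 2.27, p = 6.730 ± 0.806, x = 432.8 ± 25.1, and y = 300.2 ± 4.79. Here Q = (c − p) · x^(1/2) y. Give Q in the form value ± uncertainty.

(1.333 ± 0.0466) × 10^6

Let u = c − p = 213.4. δu = √(δc² + δp²) = √(5.15 + 0.650) = 2.41, so δu/u = 0.0113.
Q is then a monomial in u, x, y:
δQ/Q = √((δu/u)² + (½·δx/x)² + (1·δy/y)²) = √(0.000127 + 0.000841 + 0.000255) = 0.0350
Q = 1.333e+06, so δQ = 0.0350 × 1.333e+06 = 46600.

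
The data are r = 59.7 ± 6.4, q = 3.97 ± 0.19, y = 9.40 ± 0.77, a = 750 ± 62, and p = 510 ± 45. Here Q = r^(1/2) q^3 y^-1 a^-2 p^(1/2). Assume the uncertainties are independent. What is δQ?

0.000504

Each factor contributes (exponent × relative error)² to (δQ/Q)²:
  (½·δr/r)² = (0.5×0.107)² = 0.00287;  (3·δq/q)² = (3×0.0479)² = 0.0206;  (-1·δy/y)² = (-1×0.0819)² = 0.00671;  (-2·δa/a)² = (-2×0.0827)² = 0.0273;  (½·δp/p)² = (0.5×0.0882)² = 0.00195
δQ/Q = √(0.0595) = 0.244
Q = 0.00206, so δQ = 0.244 × 0.00206 = 0.000504.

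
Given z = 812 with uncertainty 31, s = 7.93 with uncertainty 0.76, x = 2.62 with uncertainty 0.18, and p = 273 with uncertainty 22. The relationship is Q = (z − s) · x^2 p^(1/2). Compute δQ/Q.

0.148

Let u = z − s = 804. δu = √(δz² + δs²) = √(961 + 0.578) = 31.0, so δu/u = 0.0386.
Q is then a monomial in u, x, p:
δQ/Q = √((δu/u)² + (2·δx/x)² + (½·δp/p)²) = √(0.00149 + 0.0189 + 0.00162) = 0.148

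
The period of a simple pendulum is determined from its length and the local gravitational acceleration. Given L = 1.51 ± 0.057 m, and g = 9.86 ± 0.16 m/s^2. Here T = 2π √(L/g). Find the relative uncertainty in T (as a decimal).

T is a product of powers, so relative uncertainties combine in quadrature:
  (½·δL/L)² = (0.5×0.0377)² = 0.000356;  (−½·δg/g)² = (-0.5×0.0162)² = 6.58e-05
δT/T = √(0.000422) = 0.0205

0.0205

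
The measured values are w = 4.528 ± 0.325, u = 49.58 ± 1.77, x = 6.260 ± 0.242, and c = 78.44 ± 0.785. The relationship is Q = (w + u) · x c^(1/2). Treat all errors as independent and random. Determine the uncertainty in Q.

154

Let h = w + u = 54.11. δh = √(δw² + δu²) = √(0.106 + 3.13) = 1.80, so δh/h = 0.0333.
Q is then a monomial in h, x, c:
δQ/Q = √((δh/h)² + (1·δx/x)² + (½·δc/c)²) = √(0.00111 + 0.00149 + 2.5e-05) = 0.0512
Q = 3000, so δQ = 0.0512 × 3000 = 154.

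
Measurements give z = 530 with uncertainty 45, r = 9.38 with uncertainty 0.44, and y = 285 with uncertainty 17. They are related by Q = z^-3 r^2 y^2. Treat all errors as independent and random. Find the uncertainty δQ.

Relative error in a monomial: (δQ/Q)² = Σ (nᵢ · δxᵢ/xᵢ)².
  (-3·δz/z)² = (-3×0.0849)² = 0.0649;  (2·δr/r)² = (2×0.0469)² = 0.00880;  (2·δy/y)² = (2×0.0596)² = 0.0142
δQ/Q = √(0.0879) = 0.297
Q = 0.0480, so δQ = 0.297 × 0.0480 = 0.0142.

0.0142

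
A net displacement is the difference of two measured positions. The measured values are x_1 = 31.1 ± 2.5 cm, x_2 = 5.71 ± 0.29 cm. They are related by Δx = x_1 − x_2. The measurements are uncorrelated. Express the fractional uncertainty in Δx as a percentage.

9.91%

Each term contributes (cᵢ δxᵢ)² to (δΔx)²:
  (δx_1)² = 6.25;  (δx_2)² = 0.0841
δΔx = √(6.33) = 2.52 cm
Δx = 25.4 cm, so δΔx/Δx = 2.52/25.4 = 0.0991.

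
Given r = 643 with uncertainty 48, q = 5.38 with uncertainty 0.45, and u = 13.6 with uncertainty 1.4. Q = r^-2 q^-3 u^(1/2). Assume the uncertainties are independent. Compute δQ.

1.7e-08

Q is a product of powers, so relative uncertainties combine in quadrature:
  (-2·δr/r)² = (-2×0.0747)² = 0.0223;  (-3·δq/q)² = (-3×0.0836)² = 0.0630;  (½·δu/u)² = (0.5×0.103)² = 0.00265
δQ/Q = √(0.0879) = 0.296
Q = 5.73e-08, so δQ = 0.296 × 5.73e-08 = 1.7e-08.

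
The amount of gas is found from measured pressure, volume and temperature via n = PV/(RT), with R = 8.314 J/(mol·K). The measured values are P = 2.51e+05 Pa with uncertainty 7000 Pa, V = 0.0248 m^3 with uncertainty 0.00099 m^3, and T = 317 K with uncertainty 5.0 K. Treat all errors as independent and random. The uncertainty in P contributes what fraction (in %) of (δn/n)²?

29.7%

(δn/n)² = (1·δP/P)² + (1·δV/V)² + (-1·δT/T)²
  P term: (1×0.0279)² = 0.000778
  V term: (1×0.0399)² = 0.00159
  T term: (-1×0.0158)² = 0.000249
Total = 0.00262. Share from P = 0.000778/0.00262 = 0.297.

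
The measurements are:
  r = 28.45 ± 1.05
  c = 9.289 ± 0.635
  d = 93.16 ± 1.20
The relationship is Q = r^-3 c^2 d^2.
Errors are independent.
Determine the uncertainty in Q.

5.78

Q is a product of powers, so relative uncertainties combine in quadrature:
  (-3·δr/r)² = (-3×0.0369)² = 0.0123;  (2·δc/c)² = (2×0.0684)² = 0.0187;  (2·δd/d)² = (2×0.0129)² = 0.000664
δQ/Q = √(0.0316) = 0.178
Q = 32.52, so δQ = 0.178 × 32.52 = 5.78.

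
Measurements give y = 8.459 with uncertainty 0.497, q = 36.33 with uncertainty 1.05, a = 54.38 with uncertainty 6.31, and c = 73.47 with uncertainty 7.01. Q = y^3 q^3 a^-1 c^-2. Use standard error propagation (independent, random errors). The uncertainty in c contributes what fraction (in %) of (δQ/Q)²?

(δQ/Q)² = (3·δy/y)² + (3·δq/q)² + (-1·δa/a)² + (-2·δc/c)²
  y term: (3×0.0588)² = 0.0311
  q term: (3×0.0289)² = 0.00752
  a term: (-1×0.116)² = 0.0135
  c term: (-2×0.0954)² = 0.0364
Total = 0.0885. Share from c = 0.0364/0.0885 = 0.412.

41.2%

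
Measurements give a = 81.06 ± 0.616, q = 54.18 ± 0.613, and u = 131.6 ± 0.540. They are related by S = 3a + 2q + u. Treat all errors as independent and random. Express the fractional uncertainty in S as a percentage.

For a sum/difference, combine absolute errors in quadrature:
  (3·δa)² = 3.42;  (2·δq)² = 1.50;  (δu)² = 0.292
δS = √(5.21) = 2.28
S = 483.1, so δS/S = 2.28/483.1 = 0.00472.

0.472%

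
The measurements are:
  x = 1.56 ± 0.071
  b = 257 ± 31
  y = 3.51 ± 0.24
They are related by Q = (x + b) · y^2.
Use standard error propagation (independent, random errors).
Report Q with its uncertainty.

Let u = x + b = 259. δu = √(δx² + δb²) = √(0.00504 + 961) = 31.0, so δu/u = 0.120.
Q is then a monomial in u, y:
δQ/Q = √((δu/u)² + (2·δy/y)²) = √(0.0144 + 0.0187) = 0.182
Q = 3190, so δQ = 0.182 × 3190 = 579.

3190 ± 579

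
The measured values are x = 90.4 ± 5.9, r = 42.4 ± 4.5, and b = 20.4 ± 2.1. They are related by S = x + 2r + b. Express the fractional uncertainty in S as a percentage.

For a sum/difference, combine absolute errors in quadrature:
  (δx)² = 34.8;  (2·δr)² = 81.0;  (δb)² = 4.41
δS = √(120) = 11.0
S = 196, so δS/S = 11.0/196 = 0.0561.

5.61%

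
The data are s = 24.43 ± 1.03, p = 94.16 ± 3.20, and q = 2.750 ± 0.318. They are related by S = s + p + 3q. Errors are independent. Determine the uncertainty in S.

S is a linear combination, so absolute uncertainties add in quadrature:
  (δs)² = 1.06;  (δp)² = 10.2;  (3·δq)² = 0.910
δS = √(12.2) = 3.49

3.49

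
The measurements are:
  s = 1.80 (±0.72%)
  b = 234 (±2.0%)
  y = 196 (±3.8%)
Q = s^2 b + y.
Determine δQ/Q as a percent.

2.11%

Let p = s^2·b = 758. δp/p = √((2·δs/s)² + (1·δb/b)²) = √(0.000207 + 0.000400) = 0.0246, so δp = 18.7.
Q = p + y: δQ = √(δp² + δy²) = √(349 + 55.5) = 20.1
Q = 954, so δQ/Q = 20.1/954 = 0.0211.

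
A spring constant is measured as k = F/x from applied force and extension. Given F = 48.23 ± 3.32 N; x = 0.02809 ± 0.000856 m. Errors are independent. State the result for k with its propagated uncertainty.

Each factor contributes (exponent × relative error)² to (δk/k)²:
  (1·δF/F)² = (1×0.0688)² = 0.00474;  (-1·δx/x)² = (-1×0.0305)² = 0.000929
δk/k = √(0.00567) = 0.0753
k = 1717 N/m, so δk = 0.0753 × 1717 = 129 N/m.

1717 ± 129 N/m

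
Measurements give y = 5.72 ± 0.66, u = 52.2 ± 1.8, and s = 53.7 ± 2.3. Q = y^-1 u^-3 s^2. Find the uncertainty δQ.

0.000628

For a monomial Q ∝ y^-1, u^-3, s^2, fractional errors add in quadrature:
  (-1·δy/y)² = (-1×0.115)² = 0.0133;  (-3·δu/u)² = (-3×0.0345)² = 0.0107;  (2·δs/s)² = (2×0.0428)² = 0.00734
δQ/Q = √(0.0314) = 0.177
Q = 0.00354, so δQ = 0.177 × 0.00354 = 0.000628.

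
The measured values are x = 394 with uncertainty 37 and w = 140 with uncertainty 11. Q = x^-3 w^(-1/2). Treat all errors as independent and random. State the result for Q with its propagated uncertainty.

For a monomial Q ∝ x^-3, w^(-1/2), fractional errors add in quadrature:
  (-3·δx/x)² = (-3×0.0939)² = 0.0794;  (−½·δw/w)² = (-0.5×0.0786)² = 0.00154
δQ/Q = √(0.0809) = 0.284
Q = 1.38e-09, so δQ = 0.284 × 1.38e-09 = 3.93e-10.

(1.38 ± 0.393) × 10^-9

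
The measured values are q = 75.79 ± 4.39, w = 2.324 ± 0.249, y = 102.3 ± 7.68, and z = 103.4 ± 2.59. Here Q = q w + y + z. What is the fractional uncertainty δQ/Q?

Let p = q·w = 176.1. δp/p = √((1·δq/q)² + (1·δw/w)²) = √(0.00336 + 0.0115) = 0.122, so δp = 21.5.
Q = p + y + z: δQ = √(δp² + δy² + δz²) = √(460 + 59.0 + 6.71) = 22.9
Q = 381.8, so δQ/Q = 22.9/381.8 = 0.0601.

0.0601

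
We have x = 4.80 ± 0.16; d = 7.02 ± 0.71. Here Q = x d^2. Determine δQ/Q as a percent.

Relative error in a monomial: (δQ/Q)² = Σ (nᵢ · δxᵢ/xᵢ)².
  (1·δx/x)² = (1×0.0333)² = 0.00111;  (2·δd/d)² = (2×0.101)² = 0.0409
δQ/Q = √(0.0420) = 0.205

20.5%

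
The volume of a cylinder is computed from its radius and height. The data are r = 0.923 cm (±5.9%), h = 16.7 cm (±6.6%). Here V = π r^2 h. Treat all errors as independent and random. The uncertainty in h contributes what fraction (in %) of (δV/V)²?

(δV/V)² = (2·δr/r)² + (1·δh/h)²
  r term: (2×0.0590)² = 0.0139
  h term: (1×0.0660)² = 0.00436
Total = 0.0183. Share from h = 0.00436/0.0183 = 0.238.

23.8%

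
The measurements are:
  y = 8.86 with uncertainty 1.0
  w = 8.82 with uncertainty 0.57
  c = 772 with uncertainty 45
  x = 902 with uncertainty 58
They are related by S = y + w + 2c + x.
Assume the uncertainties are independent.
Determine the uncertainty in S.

S is a linear combination, so absolute uncertainties add in quadrature:
  (δy)² = 1.00;  (δw)² = 0.325;  (2·δc)² = 8100;  (δx)² = 3360
δS = √(11500) = 107

107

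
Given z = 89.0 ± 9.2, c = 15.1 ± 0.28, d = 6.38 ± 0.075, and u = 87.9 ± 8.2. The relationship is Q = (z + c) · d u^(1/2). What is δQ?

627

Let w = z + c = 104. δw = √(δz² + δc²) = √(84.6 + 0.0784) = 9.20, so δw/w = 0.0884.
Q is then a monomial in w, d, u:
δQ/Q = √((δw/w)² + (1·δd/d)² + (½·δu/u)²) = √(0.00782 + 0.000138 + 0.00218) = 0.101
Q = 6230, so δQ = 0.101 × 6230 = 627.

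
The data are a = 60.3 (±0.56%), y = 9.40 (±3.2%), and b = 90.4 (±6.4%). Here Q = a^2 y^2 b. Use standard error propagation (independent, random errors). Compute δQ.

2.65e+06

Since Q is a product/quotient, work with relative uncertainties:
  (2·δa/a)² = (2×0.00560)² = 0.000125;  (2·δy/y)² = (2×0.0320)² = 0.00410;  (1·δb/b)² = (1×0.0640)² = 0.00410
δQ/Q = √(0.00832) = 0.0912
Q = 2.9e+07, so δQ = 0.0912 × 2.9e+07 = 2.65e+06.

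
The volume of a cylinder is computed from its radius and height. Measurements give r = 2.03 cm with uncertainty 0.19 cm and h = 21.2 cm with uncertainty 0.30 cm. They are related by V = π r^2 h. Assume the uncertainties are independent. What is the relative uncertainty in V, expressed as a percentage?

Each factor contributes (exponent × relative error)² to (δV/V)²:
  (2·δr/r)² = (2×0.0936)² = 0.0350;  (1·δh/h)² = (1×0.0142)² = 0.000200
δV/V = √(0.0352) = 0.188

18.8%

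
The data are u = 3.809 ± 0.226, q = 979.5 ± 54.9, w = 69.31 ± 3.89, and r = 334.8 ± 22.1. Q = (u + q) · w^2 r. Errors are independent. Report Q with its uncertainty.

(1.581 ± 0.224) × 10^9

Let h = u + q = 983.3. δh = √(δu² + δq²) = √(0.0511 + 3010) = 54.9, so δh/h = 0.0558.
Q is then a monomial in h, w, r:
δQ/Q = √((δh/h)² + (2·δw/w)² + (1·δr/r)²) = √(0.00312 + 0.0126 + 0.00436) = 0.142
Q = 1.581e+09, so δQ = 0.142 × 1.581e+09 = 2.24e+08.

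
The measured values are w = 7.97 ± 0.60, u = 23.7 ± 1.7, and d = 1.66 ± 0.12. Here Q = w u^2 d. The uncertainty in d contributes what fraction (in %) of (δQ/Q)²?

16.6%

(δQ/Q)² = (1·δw/w)² + (2·δu/u)² + (1·δd/d)²
  w term: (1×0.0753)² = 0.00567
  u term: (2×0.0717)² = 0.0206
  d term: (1×0.0723)² = 0.00523
Total = 0.0315. Share from d = 0.00523/0.0315 = 0.166.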